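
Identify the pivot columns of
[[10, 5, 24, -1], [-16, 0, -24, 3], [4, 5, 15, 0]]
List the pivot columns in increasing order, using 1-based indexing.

ρ1 -> 1/10·ρ1
ρ2 -> ρ2 + 16·ρ1
ρ3 -> ρ3 − 4·ρ1
ρ2 -> 1/8·ρ2
ρ3 -> ρ3 − 3·ρ2
ρ3 -> -8·ρ3
ρ2 -> ρ2 − 7/40·ρ3
ρ1 -> ρ1 + 1/10·ρ3
ρ1 -> ρ1 − 1/2·ρ2
Pivot columns are the columns containing a leading 1.

1, 2, 4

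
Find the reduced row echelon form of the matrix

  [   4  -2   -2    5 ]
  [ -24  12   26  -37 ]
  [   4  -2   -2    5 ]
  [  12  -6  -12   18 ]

R1 -> 1/4·R1
  [   1  -1/2  -1/2  5/4 ]
  [ -24    12    26  -37 ]
  [   4    -2    -2    5 ]
  [  12    -6   -12   18 ]
R2 -> R2 + 24·R1
  [  1  -1/2  -1/2  5/4 ]
  [  0     0    14   -7 ]
  [  4    -2    -2    5 ]
  [ 12    -6   -12   18 ]
R3 -> R3 − 4·R1
  [  1  -1/2  -1/2  5/4 ]
  [  0     0    14   -7 ]
  [  0     0     0    0 ]
  [ 12    -6   -12   18 ]
R4 -> R4 − 12·R1
  [ 1  -1/2  -1/2  5/4 ]
  [ 0     0    14   -7 ]
  [ 0     0     0    0 ]
  [ 0     0    -6    3 ]
R2 -> 1/14·R2
  [ 1  -1/2  -1/2   5/4 ]
  [ 0     0     1  -1/2 ]
  [ 0     0     0     0 ]
  [ 0     0    -6     3 ]
R4 -> R4 + 6·R2
  [ 1  -1/2  -1/2   5/4 ]
  [ 0     0     1  -1/2 ]
  [ 0     0     0     0 ]
  [ 0     0     0     0 ]
R1 -> R1 + 1/2·R2
  [ 1  -1/2  0     1 ]
  [ 0     0  1  -1/2 ]
  [ 0     0  0     0 ]
  [ 0     0  0     0 ]

[[1, -1/2, 0, 1], [0, 0, 1, -1/2], [0, 0, 0, 0], [0, 0, 0, 0]]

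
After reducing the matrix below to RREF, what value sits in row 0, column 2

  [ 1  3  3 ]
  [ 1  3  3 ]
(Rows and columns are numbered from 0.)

3

r2 → r2 − r1
  [ 1  3  3 ]
  [ 0  0  0 ]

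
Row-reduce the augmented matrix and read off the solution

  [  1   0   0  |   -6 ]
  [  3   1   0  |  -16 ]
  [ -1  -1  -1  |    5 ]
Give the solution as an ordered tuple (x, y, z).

(-6, 2, -1)

r2 -> r2 − 3·r1
r3 -> r3 + r1
r3 -> r3 + r2
r3 -> -1·r3
Reading off the last column: x = -6, y = 2, z = -1.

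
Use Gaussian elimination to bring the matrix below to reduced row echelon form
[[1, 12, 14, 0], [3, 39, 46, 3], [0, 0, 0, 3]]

[[1, 0, -2, 0], [0, 1, 4/3, 0], [0, 0, 0, 1]]

r2 → r2 − 3·r1
  [ 1  12  14  0 ]
  [ 0   3   4  3 ]
  [ 0   0   0  3 ]
r2 → 1/3·r2
  [ 1  12   14  0 ]
  [ 0   1  4/3  1 ]
  [ 0   0    0  3 ]
r3 → 1/3·r3
  [ 1  12   14  0 ]
  [ 0   1  4/3  1 ]
  [ 0   0    0  1 ]
r2 → r2 − r3
  [ 1  12   14  0 ]
  [ 0   1  4/3  0 ]
  [ 0   0    0  1 ]
r1 → r1 − 12·r2
  [ 1  0   -2  0 ]
  [ 0  1  4/3  0 ]
  [ 0  0    0  1 ]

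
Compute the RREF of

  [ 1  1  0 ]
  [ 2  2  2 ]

[[1, 1, 0], [0, 0, 1]]

R2 ← R2 − 2·R1
  [ 1  1  0 ]
  [ 0  0  2 ]
R2 ← 1/2·R2
  [ 1  1  0 ]
  [ 0  0  1 ]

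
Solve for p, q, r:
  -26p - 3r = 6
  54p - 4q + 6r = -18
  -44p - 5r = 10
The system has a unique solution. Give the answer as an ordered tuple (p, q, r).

Form the augmented matrix and row-reduce:
  [ -26   0  -3  |    6 ]
  [  54  -4   6  |  -18 ]
  [ -44   0  -5  |   10 ]
Multiply ρ1 by -1/26.
  [   1   0  3/26  |  -3/13 ]
  [  54  -4     6  |    -18 ]
  [ -44   0    -5  |     10 ]
Subtract 54 times ρ1 from ρ2.
  [   1   0   3/26  |   -3/13 ]
  [   0  -4  -3/13  |  -72/13 ]
  [ -44   0     -5  |      10 ]
Add 44 times ρ1 to ρ3.
  [ 1   0   3/26  |   -3/13 ]
  [ 0  -4  -3/13  |  -72/13 ]
  [ 0   0   1/13  |   -2/13 ]
Multiply ρ2 by -1/4.
  [ 1  0  3/26  |  -3/13 ]
  [ 0  1  3/52  |  18/13 ]
  [ 0  0  1/13  |  -2/13 ]
Multiply ρ3 by 13.
  [ 1  0  3/26  |  -3/13 ]
  [ 0  1  3/52  |  18/13 ]
  [ 0  0     1  |     -2 ]
Subtract 3/52 times ρ3 from ρ2.
  [ 1  0  3/26  |  -3/13 ]
  [ 0  1     0  |    3/2 ]
  [ 0  0     1  |     -2 ]
Subtract 3/26 times ρ3 from ρ1.
  [ 1  0  0  |    0 ]
  [ 0  1  0  |  3/2 ]
  [ 0  0  1  |   -2 ]
Reading off the last column: p = 0, q = 3/2, r = -2.

(0, 3/2, -2)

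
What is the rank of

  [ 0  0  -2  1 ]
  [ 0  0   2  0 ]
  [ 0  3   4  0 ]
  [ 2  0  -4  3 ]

R1 <-> R4
  [ 2  0  -4  3 ]
  [ 0  0   2  0 ]
  [ 0  3   4  0 ]
  [ 0  0  -2  1 ]
R1 := 1/2·R1
  [ 1  0  -2  3/2 ]
  [ 0  0   2    0 ]
  [ 0  3   4    0 ]
  [ 0  0  -2    1 ]
R2 <-> R3
  [ 1  0  -2  3/2 ]
  [ 0  3   4    0 ]
  [ 0  0   2    0 ]
  [ 0  0  -2    1 ]
R2 := 1/3·R2
  [ 1  0   -2  3/2 ]
  [ 0  1  4/3    0 ]
  [ 0  0    2    0 ]
  [ 0  0   -2    1 ]
R3 := 1/2·R3
  [ 1  0   -2  3/2 ]
  [ 0  1  4/3    0 ]
  [ 0  0    1    0 ]
  [ 0  0   -2    1 ]
R4 := R4 + 2·R3
  [ 1  0   -2  3/2 ]
  [ 0  1  4/3    0 ]
  [ 0  0    1    0 ]
  [ 0  0    0    1 ]
R1 := R1 − 3/2·R4
  [ 1  0   -2  0 ]
  [ 0  1  4/3  0 ]
  [ 0  0    1  0 ]
  [ 0  0    0  1 ]
R2 := R2 − 4/3·R3
  [ 1  0  -2  0 ]
  [ 0  1   0  0 ]
  [ 0  0   1  0 ]
  [ 0  0   0  1 ]
R1 := R1 + 2·R3
  [ 1  0  0  0 ]
  [ 0  1  0  0 ]
  [ 0  0  1  0 ]
  [ 0  0  0  1 ]
The reduced form has 4 nonzero rows.

rank = 4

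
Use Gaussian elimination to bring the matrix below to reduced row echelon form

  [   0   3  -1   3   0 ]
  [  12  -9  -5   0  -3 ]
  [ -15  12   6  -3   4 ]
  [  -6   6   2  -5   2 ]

ρ1 <=> ρ2
  [  12  -9  -5   0  -3 ]
  [   0   3  -1   3   0 ]
  [ -15  12   6  -3   4 ]
  [  -6   6   2  -5   2 ]
ρ1 -> 1/12·ρ1
  [   1  -3/4  -5/12   0  -1/4 ]
  [   0     3     -1   3     0 ]
  [ -15    12      6  -3     4 ]
  [  -6     6      2  -5     2 ]
ρ3 -> ρ3 + 15·ρ1
  [  1  -3/4  -5/12   0  -1/4 ]
  [  0     3     -1   3     0 ]
  [  0   3/4   -1/4  -3   1/4 ]
  [ -6     6      2  -5     2 ]
ρ4 -> ρ4 + 6·ρ1
  [ 1  -3/4  -5/12   0  -1/4 ]
  [ 0     3     -1   3     0 ]
  [ 0   3/4   -1/4  -3   1/4 ]
  [ 0   3/2   -1/2  -5   1/2 ]
ρ2 -> 1/3·ρ2
  [ 1  -3/4  -5/12   0  -1/4 ]
  [ 0     1   -1/3   1     0 ]
  [ 0   3/4   -1/4  -3   1/4 ]
  [ 0   3/2   -1/2  -5   1/2 ]
ρ3 -> ρ3 − 3/4·ρ2
  [ 1  -3/4  -5/12      0  -1/4 ]
  [ 0     1   -1/3      1     0 ]
  [ 0     0      0  -15/4   1/4 ]
  [ 0   3/2   -1/2     -5   1/2 ]
ρ4 -> ρ4 − 3/2·ρ2
  [ 1  -3/4  -5/12      0  -1/4 ]
  [ 0     1   -1/3      1     0 ]
  [ 0     0      0  -15/4   1/4 ]
  [ 0     0      0  -13/2   1/2 ]
ρ3 -> -4/15·ρ3
  [ 1  -3/4  -5/12      0   -1/4 ]
  [ 0     1   -1/3      1      0 ]
  [ 0     0      0      1  -1/15 ]
  [ 0     0      0  -13/2    1/2 ]
ρ4 -> ρ4 + 13/2·ρ3
  [ 1  -3/4  -5/12  0   -1/4 ]
  [ 0     1   -1/3  1      0 ]
  [ 0     0      0  1  -1/15 ]
  [ 0     0      0  0   1/15 ]
ρ4 -> 15·ρ4
  [ 1  -3/4  -5/12  0   -1/4 ]
  [ 0     1   -1/3  1      0 ]
  [ 0     0      0  1  -1/15 ]
  [ 0     0      0  0      1 ]
ρ3 -> ρ3 + 1/15·ρ4
  [ 1  -3/4  -5/12  0  -1/4 ]
  [ 0     1   -1/3  1     0 ]
  [ 0     0      0  1     0 ]
  [ 0     0      0  0     1 ]
ρ1 -> ρ1 + 1/4·ρ4
  [ 1  -3/4  -5/12  0  0 ]
  [ 0     1   -1/3  1  0 ]
  [ 0     0      0  1  0 ]
  [ 0     0      0  0  1 ]
ρ2 -> ρ2 − ρ3
  [ 1  -3/4  -5/12  0  0 ]
  [ 0     1   -1/3  0  0 ]
  [ 0     0      0  1  0 ]
  [ 0     0      0  0  1 ]
ρ1 -> ρ1 + 3/4·ρ2
  [ 1  0  -2/3  0  0 ]
  [ 0  1  -1/3  0  0 ]
  [ 0  0     0  1  0 ]
  [ 0  0     0  0  1 ]

[[1, 0, -2/3, 0, 0], [0, 1, -1/3, 0, 0], [0, 0, 0, 1, 0], [0, 0, 0, 0, 1]]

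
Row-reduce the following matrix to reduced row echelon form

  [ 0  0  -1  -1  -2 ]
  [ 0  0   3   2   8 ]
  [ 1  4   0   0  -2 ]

[[1, 4, 0, 0, -2], [0, 0, 1, 0, 4], [0, 0, 0, 1, -2]]

R1 <=> R3
  [ 1  4   0   0  -2 ]
  [ 0  0   3   2   8 ]
  [ 0  0  -1  -1  -2 ]
R2 -> 1/3·R2
  [ 1  4   0    0   -2 ]
  [ 0  0   1  2/3  8/3 ]
  [ 0  0  -1   -1   -2 ]
R3 -> R3 + R2
  [ 1  4  0     0   -2 ]
  [ 0  0  1   2/3  8/3 ]
  [ 0  0  0  -1/3  2/3 ]
R3 -> -3·R3
  [ 1  4  0    0   -2 ]
  [ 0  0  1  2/3  8/3 ]
  [ 0  0  0    1   -2 ]
R2 -> R2 − 2/3·R3
  [ 1  4  0  0  -2 ]
  [ 0  0  1  0   4 ]
  [ 0  0  0  1  -2 ]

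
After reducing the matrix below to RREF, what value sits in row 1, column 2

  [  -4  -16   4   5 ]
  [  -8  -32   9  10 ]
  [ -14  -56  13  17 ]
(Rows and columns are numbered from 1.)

Multiply R1 by -1/4.
  [   1    4  -1  -5/4 ]
  [  -8  -32   9    10 ]
  [ -14  -56  13    17 ]
Add 8 times R1 to R2.
  [   1    4  -1  -5/4 ]
  [   0    0   1     0 ]
  [ -14  -56  13    17 ]
Add 14 times R1 to R3.
  [ 1  4  -1  -5/4 ]
  [ 0  0   1     0 ]
  [ 0  0  -1  -1/2 ]
Add R2 to R3.
  [ 1  4  -1  -5/4 ]
  [ 0  0   1     0 ]
  [ 0  0   0  -1/2 ]
Multiply R3 by -2.
  [ 1  4  -1  -5/4 ]
  [ 0  0   1     0 ]
  [ 0  0   0     1 ]
Add 5/4 times R3 to R1.
  [ 1  4  -1  0 ]
  [ 0  0   1  0 ]
  [ 0  0   0  1 ]
Add R2 to R1.
  [ 1  4  0  0 ]
  [ 0  0  1  0 ]
  [ 0  0  0  1 ]

4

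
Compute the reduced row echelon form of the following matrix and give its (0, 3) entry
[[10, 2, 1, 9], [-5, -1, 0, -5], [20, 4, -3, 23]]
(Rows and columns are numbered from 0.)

ρ1 ← 1/10·ρ1
  [  1  1/5  1/10  9/10 ]
  [ -5   -1     0    -5 ]
  [ 20    4    -3    23 ]
ρ2 ← ρ2 + 5·ρ1
  [  1  1/5  1/10  9/10 ]
  [  0    0   1/2  -1/2 ]
  [ 20    4    -3    23 ]
ρ3 ← ρ3 − 20·ρ1
  [ 1  1/5  1/10  9/10 ]
  [ 0    0   1/2  -1/2 ]
  [ 0    0    -5     5 ]
ρ2 ← 2·ρ2
  [ 1  1/5  1/10  9/10 ]
  [ 0    0     1    -1 ]
  [ 0    0    -5     5 ]
ρ3 ← ρ3 + 5·ρ2
  [ 1  1/5  1/10  9/10 ]
  [ 0    0     1    -1 ]
  [ 0    0     0     0 ]
ρ1 ← ρ1 − 1/10·ρ2
  [ 1  1/5  0   1 ]
  [ 0    0  1  -1 ]
  [ 0    0  0   0 ]

1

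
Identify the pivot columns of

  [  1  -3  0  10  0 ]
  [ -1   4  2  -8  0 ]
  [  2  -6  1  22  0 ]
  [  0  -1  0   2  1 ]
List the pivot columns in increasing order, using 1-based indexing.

Add r1 to r2.
  [ 1  -3  0  10  0 ]
  [ 0   1  2   2  0 ]
  [ 2  -6  1  22  0 ]
  [ 0  -1  0   2  1 ]
Subtract 2 times r1 from r3.
  [ 1  -3  0  10  0 ]
  [ 0   1  2   2  0 ]
  [ 0   0  1   2  0 ]
  [ 0  -1  0   2  1 ]
Add r2 to r4.
  [ 1  -3  0  10  0 ]
  [ 0   1  2   2  0 ]
  [ 0   0  1   2  0 ]
  [ 0   0  2   4  1 ]
Subtract 2 times r3 from r4.
  [ 1  -3  0  10  0 ]
  [ 0   1  2   2  0 ]
  [ 0   0  1   2  0 ]
  [ 0   0  0   0  1 ]
Subtract 2 times r3 from r2.
  [ 1  -3  0  10  0 ]
  [ 0   1  0  -2  0 ]
  [ 0   0  1   2  0 ]
  [ 0   0  0   0  1 ]
Add 3 times r2 to r1.
  [ 1  0  0   4  0 ]
  [ 0  1  0  -2  0 ]
  [ 0  0  1   2  0 ]
  [ 0  0  0   0  1 ]
Pivot columns are the columns containing a leading 1.

1, 2, 3, 5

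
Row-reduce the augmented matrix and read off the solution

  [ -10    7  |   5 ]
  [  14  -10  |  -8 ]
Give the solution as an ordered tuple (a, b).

(3, 5)

R1 -> -1/10·R1
  [  1  -7/10  |  -1/2 ]
  [ 14    -10  |    -8 ]
R2 -> R2 − 14·R1
  [ 1  -7/10  |  -1/2 ]
  [ 0   -1/5  |    -1 ]
R2 -> -5·R2
  [ 1  -7/10  |  -1/2 ]
  [ 0      1  |     5 ]
R1 -> R1 + 7/10·R2
  [ 1  0  |  3 ]
  [ 0  1  |  5 ]
Reading off the last column: a = 3, b = 5.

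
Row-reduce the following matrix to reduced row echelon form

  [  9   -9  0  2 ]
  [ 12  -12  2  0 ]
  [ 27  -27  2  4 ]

ρ1 := 1/9·ρ1
  [  1   -1  0  2/9 ]
  [ 12  -12  2    0 ]
  [ 27  -27  2    4 ]
ρ2 := ρ2 − 12·ρ1
  [  1   -1  0   2/9 ]
  [  0    0  2  -8/3 ]
  [ 27  -27  2     4 ]
ρ3 := ρ3 − 27·ρ1
  [ 1  -1  0   2/9 ]
  [ 0   0  2  -8/3 ]
  [ 0   0  2    -2 ]
ρ2 := 1/2·ρ2
  [ 1  -1  0   2/9 ]
  [ 0   0  1  -4/3 ]
  [ 0   0  2    -2 ]
ρ3 := ρ3 − 2·ρ2
  [ 1  -1  0   2/9 ]
  [ 0   0  1  -4/3 ]
  [ 0   0  0   2/3 ]
ρ3 := 3/2·ρ3
  [ 1  -1  0   2/9 ]
  [ 0   0  1  -4/3 ]
  [ 0   0  0     1 ]
ρ2 := ρ2 + 4/3·ρ3
  [ 1  -1  0  2/9 ]
  [ 0   0  1    0 ]
  [ 0   0  0    1 ]
ρ1 := ρ1 − 2/9·ρ3
  [ 1  -1  0  0 ]
  [ 0   0  1  0 ]
  [ 0   0  0  1 ]

[[1, -1, 0, 0], [0, 0, 1, 0], [0, 0, 0, 1]]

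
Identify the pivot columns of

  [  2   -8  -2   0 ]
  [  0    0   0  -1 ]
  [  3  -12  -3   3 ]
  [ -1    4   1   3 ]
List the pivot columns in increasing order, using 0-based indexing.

0, 3

ρ1 -> 1/2·ρ1
  [  1   -4  -1   0 ]
  [  0    0   0  -1 ]
  [  3  -12  -3   3 ]
  [ -1    4   1   3 ]
ρ3 -> ρ3 − 3·ρ1
  [  1  -4  -1   0 ]
  [  0   0   0  -1 ]
  [  0   0   0   3 ]
  [ -1   4   1   3 ]
ρ4 -> ρ4 + ρ1
  [ 1  -4  -1   0 ]
  [ 0   0   0  -1 ]
  [ 0   0   0   3 ]
  [ 0   0   0   3 ]
ρ2 -> -1·ρ2
  [ 1  -4  -1  0 ]
  [ 0   0   0  1 ]
  [ 0   0   0  3 ]
  [ 0   0   0  3 ]
ρ3 -> ρ3 − 3·ρ2
  [ 1  -4  -1  0 ]
  [ 0   0   0  1 ]
  [ 0   0   0  0 ]
  [ 0   0   0  3 ]
ρ4 -> ρ4 − 3·ρ2
  [ 1  -4  -1  0 ]
  [ 0   0   0  1 ]
  [ 0   0   0  0 ]
  [ 0   0   0  0 ]
Pivot columns are the columns containing a leading 1.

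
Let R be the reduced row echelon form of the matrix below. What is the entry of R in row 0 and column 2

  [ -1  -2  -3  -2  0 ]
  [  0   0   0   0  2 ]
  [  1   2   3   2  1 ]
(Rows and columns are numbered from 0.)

3

R1 ← -1·R1
R3 ← R3 − R1
R2 ← 1/2·R2
R3 ← R3 − R2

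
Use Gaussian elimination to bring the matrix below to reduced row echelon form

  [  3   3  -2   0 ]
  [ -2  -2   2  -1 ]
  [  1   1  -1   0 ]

[[1, 1, 0, 0], [0, 0, 1, 0], [0, 0, 0, 1]]

r1 → 1/3·r1
r2 → r2 + 2·r1
r3 → r3 − r1
r2 → 3/2·r2
r3 → r3 + 1/3·r2
r3 → -2·r3
r2 → r2 + 3/2·r3
r1 → r1 + 2/3·r2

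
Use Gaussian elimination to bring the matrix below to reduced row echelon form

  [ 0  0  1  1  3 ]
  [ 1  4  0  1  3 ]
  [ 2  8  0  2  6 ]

Swap r1 and r2.
  [ 1  4  0  1  3 ]
  [ 0  0  1  1  3 ]
  [ 2  8  0  2  6 ]
Subtract 2 times r1 from r3.
  [ 1  4  0  1  3 ]
  [ 0  0  1  1  3 ]
  [ 0  0  0  0  0 ]

[[1, 4, 0, 1, 3], [0, 0, 1, 1, 3], [0, 0, 0, 0, 0]]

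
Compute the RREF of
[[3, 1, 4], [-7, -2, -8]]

[[1, 0, 0], [0, 1, 4]]

Multiply R1 by 1/3.
Add 7 times R1 to R2.
Multiply R2 by 3.
Subtract 1/3 times R2 from R1.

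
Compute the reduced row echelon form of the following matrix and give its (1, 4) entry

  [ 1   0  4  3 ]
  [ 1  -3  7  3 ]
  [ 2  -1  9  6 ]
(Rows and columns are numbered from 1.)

R2 ← R2 − R1
R3 ← R3 − 2·R1
R2 ← -1/3·R2
R3 ← R3 + R2

3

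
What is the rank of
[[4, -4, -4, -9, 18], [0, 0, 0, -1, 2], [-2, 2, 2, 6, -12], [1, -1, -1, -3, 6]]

rank = 2

R1 ← 1/4·R1
  [  1  -1  -1  -9/4  9/2 ]
  [  0   0   0    -1    2 ]
  [ -2   2   2     6  -12 ]
  [  1  -1  -1    -3    6 ]
R3 ← R3 + 2·R1
  [ 1  -1  -1  -9/4  9/2 ]
  [ 0   0   0    -1    2 ]
  [ 0   0   0   3/2   -3 ]
  [ 1  -1  -1    -3    6 ]
R4 ← R4 − R1
  [ 1  -1  -1  -9/4  9/2 ]
  [ 0   0   0    -1    2 ]
  [ 0   0   0   3/2   -3 ]
  [ 0   0   0  -3/4  3/2 ]
R2 ← -1·R2
  [ 1  -1  -1  -9/4  9/2 ]
  [ 0   0   0     1   -2 ]
  [ 0   0   0   3/2   -3 ]
  [ 0   0   0  -3/4  3/2 ]
R3 ← R3 − 3/2·R2
  [ 1  -1  -1  -9/4  9/2 ]
  [ 0   0   0     1   -2 ]
  [ 0   0   0     0    0 ]
  [ 0   0   0  -3/4  3/2 ]
R4 ← R4 + 3/4·R2
  [ 1  -1  -1  -9/4  9/2 ]
  [ 0   0   0     1   -2 ]
  [ 0   0   0     0    0 ]
  [ 0   0   0     0    0 ]
R1 ← R1 + 9/4·R2
  [ 1  -1  -1  0   0 ]
  [ 0   0   0  1  -2 ]
  [ 0   0   0  0   0 ]
  [ 0   0   0  0   0 ]
The reduced form has 2 nonzero rows.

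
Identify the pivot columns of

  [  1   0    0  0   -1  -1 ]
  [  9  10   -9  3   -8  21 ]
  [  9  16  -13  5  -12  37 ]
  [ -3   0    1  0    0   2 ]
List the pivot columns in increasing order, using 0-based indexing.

R2 → R2 − 9·R1
  [  1   0    0  0   -1  -1 ]
  [  0  10   -9  3    1  30 ]
  [  9  16  -13  5  -12  37 ]
  [ -3   0    1  0    0   2 ]
R3 → R3 − 9·R1
  [  1   0    0  0  -1  -1 ]
  [  0  10   -9  3   1  30 ]
  [  0  16  -13  5  -3  46 ]
  [ -3   0    1  0   0   2 ]
R4 → R4 + 3·R1
  [ 1   0    0  0  -1  -1 ]
  [ 0  10   -9  3   1  30 ]
  [ 0  16  -13  5  -3  46 ]
  [ 0   0    1  0  -3  -1 ]
R2 → 1/10·R2
  [ 1   0      0     0    -1  -1 ]
  [ 0   1  -9/10  3/10  1/10   3 ]
  [ 0  16    -13     5    -3  46 ]
  [ 0   0      1     0    -3  -1 ]
R3 → R3 − 16·R2
  [ 1  0      0     0     -1  -1 ]
  [ 0  1  -9/10  3/10   1/10   3 ]
  [ 0  0    7/5   1/5  -23/5  -2 ]
  [ 0  0      1     0     -3  -1 ]
R3 → 5/7·R3
  [ 1  0      0     0     -1     -1 ]
  [ 0  1  -9/10  3/10   1/10      3 ]
  [ 0  0      1   1/7  -23/7  -10/7 ]
  [ 0  0      1     0     -3     -1 ]
R4 → R4 − R3
  [ 1  0      0     0     -1     -1 ]
  [ 0  1  -9/10  3/10   1/10      3 ]
  [ 0  0      1   1/7  -23/7  -10/7 ]
  [ 0  0      0  -1/7    2/7    3/7 ]
R4 → -7·R4
  [ 1  0      0     0     -1     -1 ]
  [ 0  1  -9/10  3/10   1/10      3 ]
  [ 0  0      1   1/7  -23/7  -10/7 ]
  [ 0  0      0     1     -2     -3 ]
R3 → R3 − 1/7·R4
  [ 1  0      0     0    -1  -1 ]
  [ 0  1  -9/10  3/10  1/10   3 ]
  [ 0  0      1     0    -3  -1 ]
  [ 0  0      0     1    -2  -3 ]
R2 → R2 − 3/10·R4
  [ 1  0      0  0    -1     -1 ]
  [ 0  1  -9/10  0  7/10  39/10 ]
  [ 0  0      1  0    -3     -1 ]
  [ 0  0      0  1    -2     -3 ]
R2 → R2 + 9/10·R3
  [ 1  0  0  0  -1  -1 ]
  [ 0  1  0  0  -2   3 ]
  [ 0  0  1  0  -3  -1 ]
  [ 0  0  0  1  -2  -3 ]
Pivot columns are the columns containing a leading 1.

0, 1, 2, 3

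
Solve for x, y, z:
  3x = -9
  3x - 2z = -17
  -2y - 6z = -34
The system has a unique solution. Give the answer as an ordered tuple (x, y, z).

(-3, 5, 4)

Form the augmented matrix and row-reduce:
  [ 3   0   0  |   -9 ]
  [ 3   0  -2  |  -17 ]
  [ 0  -2  -6  |  -34 ]
Multiply R1 by 1/3.
  [ 1   0   0  |   -3 ]
  [ 3   0  -2  |  -17 ]
  [ 0  -2  -6  |  -34 ]
Subtract 3 times R1 from R2.
  [ 1   0   0  |   -3 ]
  [ 0   0  -2  |   -8 ]
  [ 0  -2  -6  |  -34 ]
Swap R2 and R3.
  [ 1   0   0  |   -3 ]
  [ 0  -2  -6  |  -34 ]
  [ 0   0  -2  |   -8 ]
Multiply R2 by -1/2.
  [ 1  0   0  |  -3 ]
  [ 0  1   3  |  17 ]
  [ 0  0  -2  |  -8 ]
Multiply R3 by -1/2.
  [ 1  0  0  |  -3 ]
  [ 0  1  3  |  17 ]
  [ 0  0  1  |   4 ]
Subtract 3 times R3 from R2.
  [ 1  0  0  |  -3 ]
  [ 0  1  0  |   5 ]
  [ 0  0  1  |   4 ]
Reading off the last column: x = -3, y = 5, z = 4.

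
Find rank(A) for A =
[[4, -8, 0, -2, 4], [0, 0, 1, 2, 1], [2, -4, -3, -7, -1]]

ρ1 -> 1/4·ρ1
  [ 1  -2   0  -1/2   1 ]
  [ 0   0   1     2   1 ]
  [ 2  -4  -3    -7  -1 ]
ρ3 -> ρ3 − 2·ρ1
  [ 1  -2   0  -1/2   1 ]
  [ 0   0   1     2   1 ]
  [ 0   0  -3    -6  -3 ]
ρ3 -> ρ3 + 3·ρ2
  [ 1  -2  0  -1/2  1 ]
  [ 0   0  1     2  1 ]
  [ 0   0  0     0  0 ]
The reduced form has 2 nonzero rows.

rank = 2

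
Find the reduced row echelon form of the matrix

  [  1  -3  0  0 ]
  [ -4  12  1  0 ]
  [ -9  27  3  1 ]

R2 ← R2 + 4·R1
  [  1  -3  0  0 ]
  [  0   0  1  0 ]
  [ -9  27  3  1 ]
R3 ← R3 + 9·R1
  [ 1  -3  0  0 ]
  [ 0   0  1  0 ]
  [ 0   0  3  1 ]
R3 ← R3 − 3·R2
  [ 1  -3  0  0 ]
  [ 0   0  1  0 ]
  [ 0   0  0  1 ]

[[1, -3, 0, 0], [0, 0, 1, 0], [0, 0, 0, 1]]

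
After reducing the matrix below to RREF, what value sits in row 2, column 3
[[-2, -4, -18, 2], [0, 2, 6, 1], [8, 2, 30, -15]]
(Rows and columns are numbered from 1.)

3

R1 := -1/2·R1
  [ 1  2   9   -1 ]
  [ 0  2   6    1 ]
  [ 8  2  30  -15 ]
R3 := R3 − 8·R1
  [ 1    2    9  -1 ]
  [ 0    2    6   1 ]
  [ 0  -14  -42  -7 ]
R2 := 1/2·R2
  [ 1    2    9   -1 ]
  [ 0    1    3  1/2 ]
  [ 0  -14  -42   -7 ]
R3 := R3 + 14·R2
  [ 1  2  9   -1 ]
  [ 0  1  3  1/2 ]
  [ 0  0  0    0 ]
R1 := R1 − 2·R2
  [ 1  0  3   -2 ]
  [ 0  1  3  1/2 ]
  [ 0  0  0    0 ]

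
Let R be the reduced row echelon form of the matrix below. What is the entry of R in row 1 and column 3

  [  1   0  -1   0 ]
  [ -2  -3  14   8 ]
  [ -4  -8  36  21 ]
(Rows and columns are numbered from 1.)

-1

R2 ← R2 + 2·R1
R3 ← R3 + 4·R1
R2 ← -1/3·R2
R3 ← R3 + 8·R2
R3 ← -3·R3
R2 ← R2 + 8/3·R3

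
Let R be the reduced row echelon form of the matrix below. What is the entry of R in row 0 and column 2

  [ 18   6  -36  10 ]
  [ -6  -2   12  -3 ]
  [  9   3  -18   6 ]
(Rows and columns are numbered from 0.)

R1 → 1/18·R1
  [  1  1/3   -2  5/9 ]
  [ -6   -2   12   -3 ]
  [  9    3  -18    6 ]
R2 → R2 + 6·R1
  [ 1  1/3   -2  5/9 ]
  [ 0    0    0  1/3 ]
  [ 9    3  -18    6 ]
R3 → R3 − 9·R1
  [ 1  1/3  -2  5/9 ]
  [ 0    0   0  1/3 ]
  [ 0    0   0    1 ]
R2 → 3·R2
  [ 1  1/3  -2  5/9 ]
  [ 0    0   0    1 ]
  [ 0    0   0    1 ]
R3 → R3 − R2
  [ 1  1/3  -2  5/9 ]
  [ 0    0   0    1 ]
  [ 0    0   0    0 ]
R1 → R1 − 5/9·R2
  [ 1  1/3  -2  0 ]
  [ 0    0   0  1 ]
  [ 0    0   0  0 ]

-2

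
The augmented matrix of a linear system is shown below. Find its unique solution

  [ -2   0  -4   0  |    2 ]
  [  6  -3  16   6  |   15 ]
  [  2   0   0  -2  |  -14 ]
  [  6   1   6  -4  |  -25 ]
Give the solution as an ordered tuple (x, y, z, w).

(-1, 5, 0, 6)

Multiply R1 by -1/2.
  [ 1   0   2   0  |   -1 ]
  [ 6  -3  16   6  |   15 ]
  [ 2   0   0  -2  |  -14 ]
  [ 6   1   6  -4  |  -25 ]
Subtract 6 times R1 from R2.
  [ 1   0  2   0  |   -1 ]
  [ 0  -3  4   6  |   21 ]
  [ 2   0  0  -2  |  -14 ]
  [ 6   1  6  -4  |  -25 ]
Subtract 2 times R1 from R3.
  [ 1   0   2   0  |   -1 ]
  [ 0  -3   4   6  |   21 ]
  [ 0   0  -4  -2  |  -12 ]
  [ 6   1   6  -4  |  -25 ]
Subtract 6 times R1 from R4.
  [ 1   0   2   0  |   -1 ]
  [ 0  -3   4   6  |   21 ]
  [ 0   0  -4  -2  |  -12 ]
  [ 0   1  -6  -4  |  -19 ]
Multiply R2 by -1/3.
  [ 1  0     2   0  |   -1 ]
  [ 0  1  -4/3  -2  |   -7 ]
  [ 0  0    -4  -2  |  -12 ]
  [ 0  1    -6  -4  |  -19 ]
Subtract R2 from R4.
  [ 1  0      2   0  |   -1 ]
  [ 0  1   -4/3  -2  |   -7 ]
  [ 0  0     -4  -2  |  -12 ]
  [ 0  0  -14/3  -2  |  -12 ]
Multiply R3 by -1/4.
  [ 1  0      2    0  |   -1 ]
  [ 0  1   -4/3   -2  |   -7 ]
  [ 0  0      1  1/2  |    3 ]
  [ 0  0  -14/3   -2  |  -12 ]
Add 14/3 times R3 to R4.
  [ 1  0     2    0  |  -1 ]
  [ 0  1  -4/3   -2  |  -7 ]
  [ 0  0     1  1/2  |   3 ]
  [ 0  0     0  1/3  |   2 ]
Multiply R4 by 3.
  [ 1  0     2    0  |  -1 ]
  [ 0  1  -4/3   -2  |  -7 ]
  [ 0  0     1  1/2  |   3 ]
  [ 0  0     0    1  |   6 ]
Subtract 1/2 times R4 from R3.
  [ 1  0     2   0  |  -1 ]
  [ 0  1  -4/3  -2  |  -7 ]
  [ 0  0     1   0  |   0 ]
  [ 0  0     0   1  |   6 ]
Add 2 times R4 to R2.
  [ 1  0     2  0  |  -1 ]
  [ 0  1  -4/3  0  |   5 ]
  [ 0  0     1  0  |   0 ]
  [ 0  0     0  1  |   6 ]
Add 4/3 times R3 to R2.
  [ 1  0  2  0  |  -1 ]
  [ 0  1  0  0  |   5 ]
  [ 0  0  1  0  |   0 ]
  [ 0  0  0  1  |   6 ]
Subtract 2 times R3 from R1.
  [ 1  0  0  0  |  -1 ]
  [ 0  1  0  0  |   5 ]
  [ 0  0  1  0  |   0 ]
  [ 0  0  0  1  |   6 ]
Reading off the last column: x = -1, y = 5, z = 0, w = 6.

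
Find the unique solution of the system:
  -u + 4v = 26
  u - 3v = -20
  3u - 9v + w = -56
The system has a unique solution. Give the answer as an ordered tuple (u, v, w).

Form the augmented matrix and row-reduce:
  [ -1   4  0  |   26 ]
  [  1  -3  0  |  -20 ]
  [  3  -9  1  |  -56 ]
R1 := -1·R1
  [ 1  -4  0  |  -26 ]
  [ 1  -3  0  |  -20 ]
  [ 3  -9  1  |  -56 ]
R2 := R2 − R1
  [ 1  -4  0  |  -26 ]
  [ 0   1  0  |    6 ]
  [ 3  -9  1  |  -56 ]
R3 := R3 − 3·R1
  [ 1  -4  0  |  -26 ]
  [ 0   1  0  |    6 ]
  [ 0   3  1  |   22 ]
R3 := R3 − 3·R2
  [ 1  -4  0  |  -26 ]
  [ 0   1  0  |    6 ]
  [ 0   0  1  |    4 ]
R1 := R1 + 4·R2
  [ 1  0  0  |  -2 ]
  [ 0  1  0  |   6 ]
  [ 0  0  1  |   4 ]
Reading off the last column: u = -2, v = 6, w = 4.

(-2, 6, 4)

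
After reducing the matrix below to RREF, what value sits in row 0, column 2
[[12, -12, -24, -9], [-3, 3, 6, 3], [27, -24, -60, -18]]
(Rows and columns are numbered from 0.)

ρ1 → 1/12·ρ1
  [  1   -1   -2  -3/4 ]
  [ -3    3    6     3 ]
  [ 27  -24  -60   -18 ]
ρ2 → ρ2 + 3·ρ1
  [  1   -1   -2  -3/4 ]
  [  0    0    0   3/4 ]
  [ 27  -24  -60   -18 ]
ρ3 → ρ3 − 27·ρ1
  [ 1  -1  -2  -3/4 ]
  [ 0   0   0   3/4 ]
  [ 0   3  -6   9/4 ]
ρ2 ↔ ρ3
  [ 1  -1  -2  -3/4 ]
  [ 0   3  -6   9/4 ]
  [ 0   0   0   3/4 ]
ρ2 → 1/3·ρ2
  [ 1  -1  -2  -3/4 ]
  [ 0   1  -2   3/4 ]
  [ 0   0   0   3/4 ]
ρ3 → 4/3·ρ3
  [ 1  -1  -2  -3/4 ]
  [ 0   1  -2   3/4 ]
  [ 0   0   0     1 ]
ρ2 → ρ2 − 3/4·ρ3
  [ 1  -1  -2  -3/4 ]
  [ 0   1  -2     0 ]
  [ 0   0   0     1 ]
ρ1 → ρ1 + 3/4·ρ3
  [ 1  -1  -2  0 ]
  [ 0   1  -2  0 ]
  [ 0   0   0  1 ]
ρ1 → ρ1 + ρ2
  [ 1  0  -4  0 ]
  [ 0  1  -2  0 ]
  [ 0  0   0  1 ]

-4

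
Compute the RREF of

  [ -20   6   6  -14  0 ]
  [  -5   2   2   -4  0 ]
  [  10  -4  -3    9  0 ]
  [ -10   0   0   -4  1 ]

Multiply ρ1 by -1/20.
  [   1  -3/10  -3/10  7/10  0 ]
  [  -5      2      2    -4  0 ]
  [  10     -4     -3     9  0 ]
  [ -10      0      0    -4  1 ]
Add 5 times ρ1 to ρ2.
  [   1  -3/10  -3/10  7/10  0 ]
  [   0    1/2    1/2  -1/2  0 ]
  [  10     -4     -3     9  0 ]
  [ -10      0      0    -4  1 ]
Subtract 10 times ρ1 from ρ3.
  [   1  -3/10  -3/10  7/10  0 ]
  [   0    1/2    1/2  -1/2  0 ]
  [   0     -1      0     2  0 ]
  [ -10      0      0    -4  1 ]
Add 10 times ρ1 to ρ4.
  [ 1  -3/10  -3/10  7/10  0 ]
  [ 0    1/2    1/2  -1/2  0 ]
  [ 0     -1      0     2  0 ]
  [ 0     -3     -3     3  1 ]
Multiply ρ2 by 2.
  [ 1  -3/10  -3/10  7/10  0 ]
  [ 0      1      1    -1  0 ]
  [ 0     -1      0     2  0 ]
  [ 0     -3     -3     3  1 ]
Add ρ2 to ρ3.
  [ 1  -3/10  -3/10  7/10  0 ]
  [ 0      1      1    -1  0 ]
  [ 0      0      1     1  0 ]
  [ 0     -3     -3     3  1 ]
Add 3 times ρ2 to ρ4.
  [ 1  -3/10  -3/10  7/10  0 ]
  [ 0      1      1    -1  0 ]
  [ 0      0      1     1  0 ]
  [ 0      0      0     0  1 ]
Subtract ρ3 from ρ2.
  [ 1  -3/10  -3/10  7/10  0 ]
  [ 0      1      0    -2  0 ]
  [ 0      0      1     1  0 ]
  [ 0      0      0     0  1 ]
Add 3/10 times ρ3 to ρ1.
  [ 1  -3/10  0   1  0 ]
  [ 0      1  0  -2  0 ]
  [ 0      0  1   1  0 ]
  [ 0      0  0   0  1 ]
Add 3/10 times ρ2 to ρ1.
  [ 1  0  0  2/5  0 ]
  [ 0  1  0   -2  0 ]
  [ 0  0  1    1  0 ]
  [ 0  0  0    0  1 ]

[[1, 0, 0, 2/5, 0], [0, 1, 0, -2, 0], [0, 0, 1, 1, 0], [0, 0, 0, 0, 1]]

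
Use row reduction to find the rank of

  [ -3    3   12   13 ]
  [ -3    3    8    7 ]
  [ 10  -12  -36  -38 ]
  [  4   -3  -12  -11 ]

rank = 3

R1 -> -1/3·R1
R2 -> R2 + 3·R1
R3 -> R3 − 10·R1
R4 -> R4 − 4·R1
R2 ↔ R3
R2 -> -1/2·R2
R4 -> R4 − R2
R3 -> -1/4·R3
R4 -> R4 − 6·R3
R2 -> R2 + 2·R3
R1 -> R1 + 4·R3
R1 -> R1 + R2
The reduced form has 3 nonzero rows.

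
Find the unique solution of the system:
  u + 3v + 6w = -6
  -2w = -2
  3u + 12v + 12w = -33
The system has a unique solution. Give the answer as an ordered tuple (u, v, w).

Form the augmented matrix and row-reduce:
  [ 1   3   6  |   -6 ]
  [ 0   0  -2  |   -2 ]
  [ 3  12  12  |  -33 ]
R3 → R3 − 3·R1
  [ 1  3   6  |   -6 ]
  [ 0  0  -2  |   -2 ]
  [ 0  3  -6  |  -15 ]
R2 ↔ R3
  [ 1  3   6  |   -6 ]
  [ 0  3  -6  |  -15 ]
  [ 0  0  -2  |   -2 ]
R2 → 1/3·R2
  [ 1  3   6  |  -6 ]
  [ 0  1  -2  |  -5 ]
  [ 0  0  -2  |  -2 ]
R3 → -1/2·R3
  [ 1  3   6  |  -6 ]
  [ 0  1  -2  |  -5 ]
  [ 0  0   1  |   1 ]
R2 → R2 + 2·R3
  [ 1  3  6  |  -6 ]
  [ 0  1  0  |  -3 ]
  [ 0  0  1  |   1 ]
R1 → R1 − 6·R3
  [ 1  3  0  |  -12 ]
  [ 0  1  0  |   -3 ]
  [ 0  0  1  |    1 ]
R1 → R1 − 3·R2
  [ 1  0  0  |  -3 ]
  [ 0  1  0  |  -3 ]
  [ 0  0  1  |   1 ]
Reading off the last column: u = -3, v = -3, w = 1.

(-3, -3, 1)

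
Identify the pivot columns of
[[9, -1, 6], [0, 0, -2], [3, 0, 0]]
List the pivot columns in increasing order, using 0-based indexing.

Multiply ρ1 by 1/9.
  [ 1  -1/9  2/3 ]
  [ 0     0   -2 ]
  [ 3     0    0 ]
Subtract 3 times ρ1 from ρ3.
  [ 1  -1/9  2/3 ]
  [ 0     0   -2 ]
  [ 0   1/3   -2 ]
Swap ρ2 and ρ3.
  [ 1  -1/9  2/3 ]
  [ 0   1/3   -2 ]
  [ 0     0   -2 ]
Multiply ρ2 by 3.
  [ 1  -1/9  2/3 ]
  [ 0     1   -6 ]
  [ 0     0   -2 ]
Multiply ρ3 by -1/2.
  [ 1  -1/9  2/3 ]
  [ 0     1   -6 ]
  [ 0     0    1 ]
Add 6 times ρ3 to ρ2.
  [ 1  -1/9  2/3 ]
  [ 0     1    0 ]
  [ 0     0    1 ]
Subtract 2/3 times ρ3 from ρ1.
  [ 1  -1/9  0 ]
  [ 0     1  0 ]
  [ 0     0  1 ]
Add 1/9 times ρ2 to ρ1.
  [ 1  0  0 ]
  [ 0  1  0 ]
  [ 0  0  1 ]
Pivot columns are the columns containing a leading 1.

0, 1, 2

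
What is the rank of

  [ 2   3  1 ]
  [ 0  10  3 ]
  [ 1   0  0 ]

rank = 3

ρ1 → 1/2·ρ1
  [ 1  3/2  1/2 ]
  [ 0   10    3 ]
  [ 1    0    0 ]
ρ3 → ρ3 − ρ1
  [ 1   3/2   1/2 ]
  [ 0    10     3 ]
  [ 0  -3/2  -1/2 ]
ρ2 → 1/10·ρ2
  [ 1   3/2   1/2 ]
  [ 0     1  3/10 ]
  [ 0  -3/2  -1/2 ]
ρ3 → ρ3 + 3/2·ρ2
  [ 1  3/2    1/2 ]
  [ 0    1   3/10 ]
  [ 0    0  -1/20 ]
ρ3 → -20·ρ3
  [ 1  3/2   1/2 ]
  [ 0    1  3/10 ]
  [ 0    0     1 ]
ρ2 → ρ2 − 3/10·ρ3
  [ 1  3/2  1/2 ]
  [ 0    1    0 ]
  [ 0    0    1 ]
ρ1 → ρ1 − 1/2·ρ3
  [ 1  3/2  0 ]
  [ 0    1  0 ]
  [ 0    0  1 ]
ρ1 → ρ1 − 3/2·ρ2
  [ 1  0  0 ]
  [ 0  1  0 ]
  [ 0  0  1 ]
The reduced form has 3 nonzero rows.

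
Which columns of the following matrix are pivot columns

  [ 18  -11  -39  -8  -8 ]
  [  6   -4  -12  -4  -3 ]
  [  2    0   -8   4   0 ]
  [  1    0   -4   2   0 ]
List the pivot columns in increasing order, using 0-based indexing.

r1 -> 1/18·r1
r2 -> r2 − 6·r1
r3 -> r3 − 2·r1
r4 -> r4 − r1
r2 -> -3·r2
r3 -> r3 − 11/9·r2
r4 -> r4 − 11/18·r2
r3 -> -3·r3
r4 -> r4 + 1/6·r3
r2 -> r2 − r3
r1 -> r1 + 4/9·r3
r1 -> r1 + 11/18·r2
Pivot columns are the columns containing a leading 1.

0, 1, 4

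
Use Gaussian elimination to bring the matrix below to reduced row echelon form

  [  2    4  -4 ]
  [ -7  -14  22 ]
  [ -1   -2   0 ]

ρ1 -> 1/2·ρ1
  [  1    2  -2 ]
  [ -7  -14  22 ]
  [ -1   -2   0 ]
ρ2 -> ρ2 + 7·ρ1
  [  1   2  -2 ]
  [  0   0   8 ]
  [ -1  -2   0 ]
ρ3 -> ρ3 + ρ1
  [ 1  2  -2 ]
  [ 0  0   8 ]
  [ 0  0  -2 ]
ρ2 -> 1/8·ρ2
  [ 1  2  -2 ]
  [ 0  0   1 ]
  [ 0  0  -2 ]
ρ3 -> ρ3 + 2·ρ2
  [ 1  2  -2 ]
  [ 0  0   1 ]
  [ 0  0   0 ]
ρ1 -> ρ1 + 2·ρ2
  [ 1  2  0 ]
  [ 0  0  1 ]
  [ 0  0  0 ]

[[1, 2, 0], [0, 0, 1], [0, 0, 0]]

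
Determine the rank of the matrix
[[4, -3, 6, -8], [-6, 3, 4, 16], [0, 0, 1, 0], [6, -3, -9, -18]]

ρ1 → 1/4·ρ1
ρ2 → ρ2 + 6·ρ1
ρ4 → ρ4 − 6·ρ1
ρ2 → -2/3·ρ2
ρ4 → ρ4 − 3/2·ρ2
ρ4 → ρ4 + 5·ρ3
ρ4 → -1/2·ρ4
ρ2 → ρ2 + 8/3·ρ4
ρ1 → ρ1 + 2·ρ4
ρ2 → ρ2 + 26/3·ρ3
ρ1 → ρ1 − 3/2·ρ3
ρ1 → ρ1 + 3/4·ρ2
The reduced form has 4 nonzero rows.

rank = 4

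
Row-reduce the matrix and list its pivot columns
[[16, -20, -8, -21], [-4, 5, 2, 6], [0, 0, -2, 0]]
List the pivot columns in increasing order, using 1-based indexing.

1, 3, 4

r1 := 1/16·r1
  [  1  -5/4  -1/2  -21/16 ]
  [ -4     5     2       6 ]
  [  0     0    -2       0 ]
r2 := r2 + 4·r1
  [ 1  -5/4  -1/2  -21/16 ]
  [ 0     0     0     3/4 ]
  [ 0     0    -2       0 ]
r2 ↔ r3
  [ 1  -5/4  -1/2  -21/16 ]
  [ 0     0    -2       0 ]
  [ 0     0     0     3/4 ]
r2 := -1/2·r2
  [ 1  -5/4  -1/2  -21/16 ]
  [ 0     0     1       0 ]
  [ 0     0     0     3/4 ]
r3 := 4/3·r3
  [ 1  -5/4  -1/2  -21/16 ]
  [ 0     0     1       0 ]
  [ 0     0     0       1 ]
r1 := r1 + 21/16·r3
  [ 1  -5/4  -1/2  0 ]
  [ 0     0     1  0 ]
  [ 0     0     0  1 ]
r1 := r1 + 1/2·r2
  [ 1  -5/4  0  0 ]
  [ 0     0  1  0 ]
  [ 0     0  0  1 ]
Pivot columns are the columns containing a leading 1.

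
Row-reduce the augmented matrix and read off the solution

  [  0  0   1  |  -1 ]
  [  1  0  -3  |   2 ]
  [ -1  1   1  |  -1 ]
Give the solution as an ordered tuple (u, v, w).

(-1, -1, -1)

r1 ↔ r2
  [  1  0  -3  |   2 ]
  [  0  0   1  |  -1 ]
  [ -1  1   1  |  -1 ]
r3 -> r3 + r1
  [ 1  0  -3  |   2 ]
  [ 0  0   1  |  -1 ]
  [ 0  1  -2  |   1 ]
r2 ↔ r3
  [ 1  0  -3  |   2 ]
  [ 0  1  -2  |   1 ]
  [ 0  0   1  |  -1 ]
r2 -> r2 + 2·r3
  [ 1  0  -3  |   2 ]
  [ 0  1   0  |  -1 ]
  [ 0  0   1  |  -1 ]
r1 -> r1 + 3·r3
  [ 1  0  0  |  -1 ]
  [ 0  1  0  |  -1 ]
  [ 0  0  1  |  -1 ]
Reading off the last column: u = -1, v = -1, w = -1.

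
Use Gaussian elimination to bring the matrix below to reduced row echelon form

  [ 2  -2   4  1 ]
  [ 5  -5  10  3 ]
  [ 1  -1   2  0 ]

r1 ← 1/2·r1
  [ 1  -1   2  1/2 ]
  [ 5  -5  10    3 ]
  [ 1  -1   2    0 ]
r2 ← r2 − 5·r1
  [ 1  -1  2  1/2 ]
  [ 0   0  0  1/2 ]
  [ 1  -1  2    0 ]
r3 ← r3 − r1
  [ 1  -1  2   1/2 ]
  [ 0   0  0   1/2 ]
  [ 0   0  0  -1/2 ]
r2 ← 2·r2
  [ 1  -1  2   1/2 ]
  [ 0   0  0     1 ]
  [ 0   0  0  -1/2 ]
r3 ← r3 + 1/2·r2
  [ 1  -1  2  1/2 ]
  [ 0   0  0    1 ]
  [ 0   0  0    0 ]
r1 ← r1 − 1/2·r2
  [ 1  -1  2  0 ]
  [ 0   0  0  1 ]
  [ 0   0  0  0 ]

[[1, -1, 2, 0], [0, 0, 0, 1], [0, 0, 0, 0]]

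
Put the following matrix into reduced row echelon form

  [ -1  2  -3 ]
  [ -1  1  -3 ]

[[1, 0, 3], [0, 1, 0]]

R1 := -1·R1
  [  1  -2   3 ]
  [ -1   1  -3 ]
R2 := R2 + R1
  [ 1  -2  3 ]
  [ 0  -1  0 ]
R2 := -1·R2
  [ 1  -2  3 ]
  [ 0   1  0 ]
R1 := R1 + 2·R2
  [ 1  0  3 ]
  [ 0  1  0 ]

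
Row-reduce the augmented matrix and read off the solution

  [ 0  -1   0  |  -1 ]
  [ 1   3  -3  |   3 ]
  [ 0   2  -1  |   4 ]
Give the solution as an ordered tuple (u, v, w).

R1 <-> R2
  [ 1   3  -3  |   3 ]
  [ 0  -1   0  |  -1 ]
  [ 0   2  -1  |   4 ]
R2 -> -1·R2
  [ 1  3  -3  |  3 ]
  [ 0  1   0  |  1 ]
  [ 0  2  -1  |  4 ]
R3 -> R3 − 2·R2
  [ 1  3  -3  |  3 ]
  [ 0  1   0  |  1 ]
  [ 0  0  -1  |  2 ]
R3 -> -1·R3
  [ 1  3  -3  |   3 ]
  [ 0  1   0  |   1 ]
  [ 0  0   1  |  -2 ]
R1 -> R1 + 3·R3
  [ 1  3  0  |  -3 ]
  [ 0  1  0  |   1 ]
  [ 0  0  1  |  -2 ]
R1 -> R1 − 3·R2
  [ 1  0  0  |  -6 ]
  [ 0  1  0  |   1 ]
  [ 0  0  1  |  -2 ]
Reading off the last column: u = -6, v = 1, w = -2.

(-6, 1, -2)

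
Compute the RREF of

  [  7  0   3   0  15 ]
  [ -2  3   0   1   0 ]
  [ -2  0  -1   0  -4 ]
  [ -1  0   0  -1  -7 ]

[[1, 0, 0, 0, 3], [0, 1, 0, 0, 2/3], [0, 0, 1, 0, -2], [0, 0, 0, 1, 4]]

r1 -> 1/7·r1
  [  1  0  3/7   0  15/7 ]
  [ -2  3    0   1     0 ]
  [ -2  0   -1   0    -4 ]
  [ -1  0    0  -1    -7 ]
r2 -> r2 + 2·r1
  [  1  0  3/7   0  15/7 ]
  [  0  3  6/7   1  30/7 ]
  [ -2  0   -1   0    -4 ]
  [ -1  0    0  -1    -7 ]
r3 -> r3 + 2·r1
  [  1  0   3/7   0  15/7 ]
  [  0  3   6/7   1  30/7 ]
  [  0  0  -1/7   0   2/7 ]
  [ -1  0     0  -1    -7 ]
r4 -> r4 + r1
  [ 1  0   3/7   0   15/7 ]
  [ 0  3   6/7   1   30/7 ]
  [ 0  0  -1/7   0    2/7 ]
  [ 0  0   3/7  -1  -34/7 ]
r2 -> 1/3·r2
  [ 1  0   3/7    0   15/7 ]
  [ 0  1   2/7  1/3   10/7 ]
  [ 0  0  -1/7    0    2/7 ]
  [ 0  0   3/7   -1  -34/7 ]
r3 -> -7·r3
  [ 1  0  3/7    0   15/7 ]
  [ 0  1  2/7  1/3   10/7 ]
  [ 0  0    1    0     -2 ]
  [ 0  0  3/7   -1  -34/7 ]
r4 -> r4 − 3/7·r3
  [ 1  0  3/7    0  15/7 ]
  [ 0  1  2/7  1/3  10/7 ]
  [ 0  0    1    0    -2 ]
  [ 0  0    0   -1    -4 ]
r4 -> -1·r4
  [ 1  0  3/7    0  15/7 ]
  [ 0  1  2/7  1/3  10/7 ]
  [ 0  0    1    0    -2 ]
  [ 0  0    0    1     4 ]
r2 -> r2 − 1/3·r4
  [ 1  0  3/7  0  15/7 ]
  [ 0  1  2/7  0  2/21 ]
  [ 0  0    1  0    -2 ]
  [ 0  0    0  1     4 ]
r2 -> r2 − 2/7·r3
  [ 1  0  3/7  0  15/7 ]
  [ 0  1    0  0   2/3 ]
  [ 0  0    1  0    -2 ]
  [ 0  0    0  1     4 ]
r1 -> r1 − 3/7·r3
  [ 1  0  0  0    3 ]
  [ 0  1  0  0  2/3 ]
  [ 0  0  1  0   -2 ]
  [ 0  0  0  1    4 ]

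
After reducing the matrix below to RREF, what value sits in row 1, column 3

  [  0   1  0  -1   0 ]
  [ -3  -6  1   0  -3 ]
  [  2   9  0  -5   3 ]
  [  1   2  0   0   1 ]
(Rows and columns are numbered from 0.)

r1 <-> r2
  [ -3  -6  1   0  -3 ]
  [  0   1  0  -1   0 ]
  [  2   9  0  -5   3 ]
  [  1   2  0   0   1 ]
r1 := -1/3·r1
  [ 1  2  -1/3   0  1 ]
  [ 0  1     0  -1  0 ]
  [ 2  9     0  -5  3 ]
  [ 1  2     0   0  1 ]
r3 := r3 − 2·r1
  [ 1  2  -1/3   0  1 ]
  [ 0  1     0  -1  0 ]
  [ 0  5   2/3  -5  1 ]
  [ 1  2     0   0  1 ]
r4 := r4 − r1
  [ 1  2  -1/3   0  1 ]
  [ 0  1     0  -1  0 ]
  [ 0  5   2/3  -5  1 ]
  [ 0  0   1/3   0  0 ]
r3 := r3 − 5·r2
  [ 1  2  -1/3   0  1 ]
  [ 0  1     0  -1  0 ]
  [ 0  0   2/3   0  1 ]
  [ 0  0   1/3   0  0 ]
r3 := 3/2·r3
  [ 1  2  -1/3   0    1 ]
  [ 0  1     0  -1    0 ]
  [ 0  0     1   0  3/2 ]
  [ 0  0   1/3   0    0 ]
r4 := r4 − 1/3·r3
  [ 1  2  -1/3   0     1 ]
  [ 0  1     0  -1     0 ]
  [ 0  0     1   0   3/2 ]
  [ 0  0     0   0  -1/2 ]
r4 := -2·r4
  [ 1  2  -1/3   0    1 ]
  [ 0  1     0  -1    0 ]
  [ 0  0     1   0  3/2 ]
  [ 0  0     0   0    1 ]
r3 := r3 − 3/2·r4
  [ 1  2  -1/3   0  1 ]
  [ 0  1     0  -1  0 ]
  [ 0  0     1   0  0 ]
  [ 0  0     0   0  1 ]
r1 := r1 − r4
  [ 1  2  -1/3   0  0 ]
  [ 0  1     0  -1  0 ]
  [ 0  0     1   0  0 ]
  [ 0  0     0   0  1 ]
r1 := r1 + 1/3·r3
  [ 1  2  0   0  0 ]
  [ 0  1  0  -1  0 ]
  [ 0  0  1   0  0 ]
  [ 0  0  0   0  1 ]
r1 := r1 − 2·r2
  [ 1  0  0   2  0 ]
  [ 0  1  0  -1  0 ]
  [ 0  0  1   0  0 ]
  [ 0  0  0   0  1 ]

-1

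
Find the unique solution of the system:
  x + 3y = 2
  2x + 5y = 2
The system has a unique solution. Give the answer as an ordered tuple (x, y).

Form the augmented matrix and row-reduce:
  [ 1  3  |  2 ]
  [ 2  5  |  2 ]
R2 -> R2 − 2·R1
  [ 1   3  |   2 ]
  [ 0  -1  |  -2 ]
R2 -> -1·R2
  [ 1  3  |  2 ]
  [ 0  1  |  2 ]
R1 -> R1 − 3·R2
  [ 1  0  |  -4 ]
  [ 0  1  |   2 ]
Reading off the last column: x = -4, y = 2.

(-4, 2)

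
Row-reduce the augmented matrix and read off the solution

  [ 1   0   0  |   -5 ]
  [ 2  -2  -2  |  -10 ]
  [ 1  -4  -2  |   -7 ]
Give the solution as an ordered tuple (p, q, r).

ρ2 := ρ2 − 2·ρ1
  [ 1   0   0  |  -5 ]
  [ 0  -2  -2  |   0 ]
  [ 1  -4  -2  |  -7 ]
ρ3 := ρ3 − ρ1
  [ 1   0   0  |  -5 ]
  [ 0  -2  -2  |   0 ]
  [ 0  -4  -2  |  -2 ]
ρ2 := -1/2·ρ2
  [ 1   0   0  |  -5 ]
  [ 0   1   1  |   0 ]
  [ 0  -4  -2  |  -2 ]
ρ3 := ρ3 + 4·ρ2
  [ 1  0  0  |  -5 ]
  [ 0  1  1  |   0 ]
  [ 0  0  2  |  -2 ]
ρ3 := 1/2·ρ3
  [ 1  0  0  |  -5 ]
  [ 0  1  1  |   0 ]
  [ 0  0  1  |  -1 ]
ρ2 := ρ2 − ρ3
  [ 1  0  0  |  -5 ]
  [ 0  1  0  |   1 ]
  [ 0  0  1  |  -1 ]
Reading off the last column: p = -5, q = 1, r = -1.

(-5, 1, -1)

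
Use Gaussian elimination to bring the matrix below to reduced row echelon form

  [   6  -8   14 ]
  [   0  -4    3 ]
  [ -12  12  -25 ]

[[1, 0, 4/3], [0, 1, -3/4], [0, 0, 0]]

Multiply R1 by 1/6.
  [   1  -4/3  7/3 ]
  [   0    -4    3 ]
  [ -12    12  -25 ]
Add 12 times R1 to R3.
  [ 1  -4/3  7/3 ]
  [ 0    -4    3 ]
  [ 0    -4    3 ]
Multiply R2 by -1/4.
  [ 1  -4/3   7/3 ]
  [ 0     1  -3/4 ]
  [ 0    -4     3 ]
Add 4 times R2 to R3.
  [ 1  -4/3   7/3 ]
  [ 0     1  -3/4 ]
  [ 0     0     0 ]
Add 4/3 times R2 to R1.
  [ 1  0   4/3 ]
  [ 0  1  -3/4 ]
  [ 0  0     0 ]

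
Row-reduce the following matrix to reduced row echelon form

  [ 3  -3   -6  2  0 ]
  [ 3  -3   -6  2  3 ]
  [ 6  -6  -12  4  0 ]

[[1, -1, -2, 2/3, 0], [0, 0, 0, 0, 1], [0, 0, 0, 0, 0]]

R1 := 1/3·R1
  [ 1  -1   -2  2/3  0 ]
  [ 3  -3   -6    2  3 ]
  [ 6  -6  -12    4  0 ]
R2 := R2 − 3·R1
  [ 1  -1   -2  2/3  0 ]
  [ 0   0    0    0  3 ]
  [ 6  -6  -12    4  0 ]
R3 := R3 − 6·R1
  [ 1  -1  -2  2/3  0 ]
  [ 0   0   0    0  3 ]
  [ 0   0   0    0  0 ]
R2 := 1/3·R2
  [ 1  -1  -2  2/3  0 ]
  [ 0   0   0    0  1 ]
  [ 0   0   0    0  0 ]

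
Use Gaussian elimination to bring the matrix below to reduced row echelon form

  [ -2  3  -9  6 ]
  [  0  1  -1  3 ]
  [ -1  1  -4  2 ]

[[1, 0, 3, 0], [0, 1, -1, 0], [0, 0, 0, 1]]

R1 → -1/2·R1
  [  1  -3/2  9/2  -3 ]
  [  0     1   -1   3 ]
  [ -1     1   -4   2 ]
R3 → R3 + R1
  [ 1  -3/2  9/2  -3 ]
  [ 0     1   -1   3 ]
  [ 0  -1/2  1/2  -1 ]
R3 → R3 + 1/2·R2
  [ 1  -3/2  9/2   -3 ]
  [ 0     1   -1    3 ]
  [ 0     0    0  1/2 ]
R3 → 2·R3
  [ 1  -3/2  9/2  -3 ]
  [ 0     1   -1   3 ]
  [ 0     0    0   1 ]
R2 → R2 − 3·R3
  [ 1  -3/2  9/2  -3 ]
  [ 0     1   -1   0 ]
  [ 0     0    0   1 ]
R1 → R1 + 3·R3
  [ 1  -3/2  9/2  0 ]
  [ 0     1   -1  0 ]
  [ 0     0    0  1 ]
R1 → R1 + 3/2·R2
  [ 1  0   3  0 ]
  [ 0  1  -1  0 ]
  [ 0  0   0  1 ]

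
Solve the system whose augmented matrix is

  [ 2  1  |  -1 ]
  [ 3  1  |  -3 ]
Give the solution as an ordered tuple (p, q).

(-2, 3)

Multiply R1 by 1/2.
  [ 1  1/2  |  -1/2 ]
  [ 3    1  |    -3 ]
Subtract 3 times R1 from R2.
  [ 1   1/2  |  -1/2 ]
  [ 0  -1/2  |  -3/2 ]
Multiply R2 by -2.
  [ 1  1/2  |  -1/2 ]
  [ 0    1  |     3 ]
Subtract 1/2 times R2 from R1.
  [ 1  0  |  -2 ]
  [ 0  1  |   3 ]
Reading off the last column: p = -2, q = 3.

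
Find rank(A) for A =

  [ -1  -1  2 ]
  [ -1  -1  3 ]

R1 ← -1·R1
  [  1   1  -2 ]
  [ -1  -1   3 ]
R2 ← R2 + R1
  [ 1  1  -2 ]
  [ 0  0   1 ]
R1 ← R1 + 2·R2
  [ 1  1  0 ]
  [ 0  0  1 ]
The reduced form has 2 nonzero rows.

rank = 2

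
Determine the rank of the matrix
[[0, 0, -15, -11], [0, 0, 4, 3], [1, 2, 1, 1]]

rank = 3

R1 ↔ R3
  [ 1  2    1    1 ]
  [ 0  0    4    3 ]
  [ 0  0  -15  -11 ]
R2 → 1/4·R2
  [ 1  2    1    1 ]
  [ 0  0    1  3/4 ]
  [ 0  0  -15  -11 ]
R3 → R3 + 15·R2
  [ 1  2  1    1 ]
  [ 0  0  1  3/4 ]
  [ 0  0  0  1/4 ]
R3 → 4·R3
  [ 1  2  1    1 ]
  [ 0  0  1  3/4 ]
  [ 0  0  0    1 ]
R2 → R2 − 3/4·R3
  [ 1  2  1  1 ]
  [ 0  0  1  0 ]
  [ 0  0  0  1 ]
R1 → R1 − R3
  [ 1  2  1  0 ]
  [ 0  0  1  0 ]
  [ 0  0  0  1 ]
R1 → R1 − R2
  [ 1  2  0  0 ]
  [ 0  0  1  0 ]
  [ 0  0  0  1 ]
The reduced form has 3 nonzero rows.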